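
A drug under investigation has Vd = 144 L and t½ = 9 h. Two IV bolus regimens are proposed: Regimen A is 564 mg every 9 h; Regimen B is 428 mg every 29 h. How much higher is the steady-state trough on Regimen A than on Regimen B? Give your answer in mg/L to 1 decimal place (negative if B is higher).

Regimen A: f = (1/2)^(9/9) ≈ 0.5000; Cmin,ss = (564/144)·f/(1−f) ≈ 3.917 mg/L.
Regimen B: f = (1/2)^(29/9) ≈ 0.1072; Cmin,ss = (428/144)·f/(1−f) ≈ 0.357 mg/L.
Difference ≈ 3.917 − 0.357 ≈ 3.560 mg/L.

3.6 mg/L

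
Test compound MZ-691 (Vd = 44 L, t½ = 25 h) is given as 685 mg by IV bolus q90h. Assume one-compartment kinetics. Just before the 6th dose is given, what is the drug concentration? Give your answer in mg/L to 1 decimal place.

f = (1/2)^(τ/t½) = (1/2)^(90/25) ≈ 0.0825.
C₀ = D/Vd = 685/44 ≈ 15.568 mg/L.
Before the 6th dose, 5 doses have been given. Superposition: Cmin = C₀·(f + f² + … + f^5).
≈ 15.568 × (0.0825 + 0.0068 + 0.0006 + 0.0000 + 0.0000) ≈ 15.568 × 0.0899 ≈ 1.400 mg/L.

1.4 mg/L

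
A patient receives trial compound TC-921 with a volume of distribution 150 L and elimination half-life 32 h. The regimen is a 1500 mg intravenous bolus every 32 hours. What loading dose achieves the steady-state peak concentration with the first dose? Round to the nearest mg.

3000 mg

f = (1/2)^(32/32) ≈ 0.500000; accumulation ratio R = 1/(1−f) ≈ 2.00000.
Loading dose to hit Cmax,ss on first dose: D_load = D_maint·R ≈ 1500 × 2.00000 ≈ 3000.00 mg.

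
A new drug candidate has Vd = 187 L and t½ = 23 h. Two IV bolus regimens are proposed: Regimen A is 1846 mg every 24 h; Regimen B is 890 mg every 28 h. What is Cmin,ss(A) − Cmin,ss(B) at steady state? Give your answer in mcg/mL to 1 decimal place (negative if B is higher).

5.7 mcg/mL

Regimen A: f = (1/2)^(24/23) ≈ 0.4852; Cmin,ss = (1846/187)·f/(1−f) ≈ 9.304 mcg/mL.
Regimen B: f = (1/2)^(28/23) ≈ 0.4301; Cmin,ss = (890/187)·f/(1−f) ≈ 3.592 mcg/mL.
Difference ≈ 9.304 − 3.592 ≈ 5.712 mcg/mL.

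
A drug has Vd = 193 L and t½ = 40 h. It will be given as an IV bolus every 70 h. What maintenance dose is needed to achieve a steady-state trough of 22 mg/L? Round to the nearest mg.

10036 mg

τ/t½ = 70/40 ≈ 1.75, so f = (1/2)^(70/40) ≈ 0.297302.
Cmin,ss = (D/Vd)·f/(1−f), so D = Cmin,ss·Vd·(1−f)/f.
D = 22 × 193 × (1−f)/f ≈ 22 × 193 × 2.36358 ≈ 10035.76 mg.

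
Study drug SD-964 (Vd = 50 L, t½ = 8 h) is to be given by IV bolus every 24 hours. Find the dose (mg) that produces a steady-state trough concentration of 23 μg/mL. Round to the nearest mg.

τ/t½ = 24/8 ≈ 3, so f = (1/2)^(24/8) ≈ 0.125000.
Cmin,ss = (D/Vd)·f/(1−f), so D = Cmin,ss·Vd·(1−f)/f.
D = 23 × 50 × (1−f)/f ≈ 23 × 50 × 7.00000 ≈ 8050.00 mg.

8050 mg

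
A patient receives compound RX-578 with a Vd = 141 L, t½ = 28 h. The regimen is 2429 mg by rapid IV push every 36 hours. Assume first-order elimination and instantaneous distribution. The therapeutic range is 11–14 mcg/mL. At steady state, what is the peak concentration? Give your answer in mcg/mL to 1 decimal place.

Over one 36-h interval, 36/28 ≈ 1.2857 half-lives elapse, leaving f ≈ 0.4102 of each dose.
Accumulation ratio R = 1/(1 − f) ≈ 1/0.5898 ≈ 1.6955.
Single-dose peak C₀ = D/Vd = 2429/141 ≈ 17.227 mcg/mL.
Steady-state peak Cmax,ss = C₀·R ≈ 17.227 × 1.6955 ≈ 29.208 mcg/mL.
Peak 29.2 mcg/mL vs MTC 14 mcg/mL: exceeds toxic threshold.

29.2 mcg/mL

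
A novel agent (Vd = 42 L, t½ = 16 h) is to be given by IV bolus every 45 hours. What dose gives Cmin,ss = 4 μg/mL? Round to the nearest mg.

τ/t½ = 45/16 ≈ 2.8125, so f = (1/2)^(45/16) ≈ 0.142349.
Cmin,ss = (D/Vd)·f/(1−f), so D = Cmin,ss·Vd·(1−f)/f.
D = 4 × 42 × (1−f)/f ≈ 4 × 42 × 6.02499 ≈ 1012.20 mg.

1012 mg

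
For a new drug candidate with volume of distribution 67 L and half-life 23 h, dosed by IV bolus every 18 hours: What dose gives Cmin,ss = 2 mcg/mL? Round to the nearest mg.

τ/t½ = 18/23 ≈ 0.78261, so f = (1/2)^(18/23) ≈ 0.581315.
Cmin,ss = (D/Vd)·f/(1−f), so D = Cmin,ss·Vd·(1−f)/f.
D = 2 × 67 × (1−f)/f ≈ 2 × 67 × 0.72024 ≈ 96.51 mg.

97 mg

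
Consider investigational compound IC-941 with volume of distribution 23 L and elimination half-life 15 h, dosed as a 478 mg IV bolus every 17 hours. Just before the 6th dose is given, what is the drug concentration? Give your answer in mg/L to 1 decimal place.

17.1 mg/L

f = (1/2)^(τ/t½) = (1/2)^(17/15) ≈ 0.4559.
C₀ = D/Vd = 478/23 ≈ 20.783 mg/L.
Before the 6th dose, 5 doses have been given. Superposition: Cmin = C₀·(f + f² + … + f^5).
≈ 20.783 × (0.4559 + 0.2078 + 0.0948 + 0.0432 + 0.0197) ≈ 20.783 × 0.8214 ≈ 17.071 mg/L.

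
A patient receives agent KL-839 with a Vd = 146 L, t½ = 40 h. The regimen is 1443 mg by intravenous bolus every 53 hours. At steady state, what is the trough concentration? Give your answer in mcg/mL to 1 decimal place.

Over one 53-h interval, 53/40 ≈ 1.325 half-lives elapse, leaving f ≈ 0.3991 of each dose.
Accumulation ratio R = 1/(1 − f) ≈ 1/0.6009 ≈ 1.6642.
Each bolus raises the concentration by D/Vd = 1443/146 ≈ 9.884 mcg/mL.
Cmax,ss = C₀/(1 − f) ≈ 9.884/0.6009 ≈ 16.449 mcg/mL.
One interval later, Cmin,ss = Cmax,ss·e^(−kτ) ≈ 16.449 × 0.3991 ≈ 6.565 mcg/mL.

6.6 mcg/mL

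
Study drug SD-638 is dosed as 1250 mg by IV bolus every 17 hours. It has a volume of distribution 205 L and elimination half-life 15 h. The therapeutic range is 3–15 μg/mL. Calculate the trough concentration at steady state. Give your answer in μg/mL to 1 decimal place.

k = ln2/t½ = ln2/15 ≈ 0.046210 h⁻¹; fraction remaining f = e^(−kτ) = e^(−0.046210×17) ≈ 0.4559.
Accumulation ratio R = 1/(1 − f) ≈ 1/0.5441 ≈ 1.8379.
Single-dose peak C₀ = D/Vd = 1250/205 ≈ 6.098 μg/mL.
Cmax,ss = C₀/(1 − f) ≈ 6.098/0.5441 ≈ 11.207 μg/mL.
Steady-state trough Cmin,ss = Cmax,ss·f ≈ 11.207 × 0.4559 ≈ 5.109 μg/mL.
Trough 5.1 μg/mL vs MEC 3 μg/mL: adequate.

5.1 μg/mL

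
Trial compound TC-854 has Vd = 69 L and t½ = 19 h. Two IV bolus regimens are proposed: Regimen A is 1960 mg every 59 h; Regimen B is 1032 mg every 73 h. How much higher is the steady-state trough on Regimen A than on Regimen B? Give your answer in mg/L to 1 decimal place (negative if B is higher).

Regimen A: f = (1/2)^(59/19) ≈ 0.1162; Cmin,ss = (1960/69)·f/(1−f) ≈ 3.735 mg/L.
Regimen B: f = (1/2)^(73/19) ≈ 0.0697; Cmin,ss = (1032/69)·f/(1−f) ≈ 1.121 mg/L.
Difference ≈ 3.735 − 1.121 ≈ 2.614 mg/L.

2.6 mg/L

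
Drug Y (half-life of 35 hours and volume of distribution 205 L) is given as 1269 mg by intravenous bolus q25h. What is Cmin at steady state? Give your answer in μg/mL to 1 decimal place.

Over one 25-h interval, 25/35 ≈ 0.71429 half-lives elapse, leaving f ≈ 0.6095 of each dose.
At steady state, accumulation factor R = 1/(1 − e^(−kτ)) ≈ 2.5608.
Single-dose peak C₀ = D/Vd = 1269/205 ≈ 6.190 μg/mL.
Cmax,ss = C₀/(1 − f) ≈ 6.190/0.3905 ≈ 15.851 μg/mL.
One interval later, Cmin,ss = Cmax,ss·e^(−kτ) ≈ 15.851 × 0.6095 ≈ 9.661 μg/mL.

9.7 μg/mL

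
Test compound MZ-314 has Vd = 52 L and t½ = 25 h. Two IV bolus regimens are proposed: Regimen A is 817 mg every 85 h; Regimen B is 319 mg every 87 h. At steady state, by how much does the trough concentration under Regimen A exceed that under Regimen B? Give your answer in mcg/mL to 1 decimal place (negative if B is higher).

1.0 mcg/mL

Regimen A: f = (1/2)^(85/25) ≈ 0.0947; Cmin,ss = (817/52)·f/(1−f) ≈ 1.644 mcg/mL.
Regimen B: f = (1/2)^(87/25) ≈ 0.0896; Cmin,ss = (319/52)·f/(1−f) ≈ 0.604 mcg/mL.
Difference ≈ 1.644 − 0.604 ≈ 1.040 mcg/mL.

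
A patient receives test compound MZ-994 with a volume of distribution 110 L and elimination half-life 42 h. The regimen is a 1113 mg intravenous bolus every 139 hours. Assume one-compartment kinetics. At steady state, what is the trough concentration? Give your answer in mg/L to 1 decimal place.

Over one 139-h interval, 139/42 ≈ 3.3095 half-lives elapse, leaving f ≈ 0.1009 of each dose.
Each bolus raises the concentration by D/Vd = 1113/110 ≈ 10.118 mg/L.
Steady-state trough Cmin,ss = C₀·f/(1−f) ≈ 10.118 × 0.1009/0.8991 ≈ 1.135 mg/L.

1.1 mg/L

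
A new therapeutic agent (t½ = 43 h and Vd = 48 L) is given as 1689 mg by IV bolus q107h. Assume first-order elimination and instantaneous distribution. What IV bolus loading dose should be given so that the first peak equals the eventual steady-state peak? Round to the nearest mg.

f = (1/2)^(107/43) ≈ 0.178207; accumulation ratio R = 1/(1−f) ≈ 1.21685.
Loading dose to hit Cmax,ss on first dose: D_load = D_maint·R ≈ 1689 × 1.21685 ≈ 2055.26 mg.

2055 mg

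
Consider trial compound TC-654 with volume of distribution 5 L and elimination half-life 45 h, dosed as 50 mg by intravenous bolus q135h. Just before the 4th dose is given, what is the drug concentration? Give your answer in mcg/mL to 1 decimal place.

1.4 mcg/mL

f = (1/2)^(τ/t½) = (1/2)^(135/45) ≈ 0.1250.
C₀ = D/Vd = 50/5 ≈ 10.000 mcg/mL.
Before the 4th dose, 3 doses have been given. Superposition: Cmin = C₀·(f + f² + … + f^3).
≈ 10.000 × (0.1250 + 0.0156 + 0.0020) ≈ 10.000 × 0.1426 ≈ 1.426 mcg/mL.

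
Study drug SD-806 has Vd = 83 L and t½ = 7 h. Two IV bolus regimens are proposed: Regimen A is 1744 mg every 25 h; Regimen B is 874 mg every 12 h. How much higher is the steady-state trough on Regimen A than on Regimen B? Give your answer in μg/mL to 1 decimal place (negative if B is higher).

-2.7 μg/mL

Regimen A: f = (1/2)^(25/7) ≈ 0.0841; Cmin,ss = (1744/83)·f/(1−f) ≈ 1.929 μg/mL.
Regimen B: f = (1/2)^(12/7) ≈ 0.3048; Cmin,ss = (874/83)·f/(1−f) ≈ 4.617 μg/mL.
Difference ≈ 1.929 − 4.617 ≈ -2.688 μg/mL.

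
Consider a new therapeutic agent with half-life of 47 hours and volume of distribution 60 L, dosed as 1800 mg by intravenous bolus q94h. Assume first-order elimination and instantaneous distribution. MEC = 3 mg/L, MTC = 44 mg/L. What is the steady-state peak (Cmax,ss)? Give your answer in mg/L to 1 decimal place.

40.0 mg/L

τ = 94 h = 2 half-lives, so f = (1/2)^2 = 0.25.
Accumulation ratio R = 1/(1 − f) = 1/0.75 = 4/3.
Single-dose peak C₀ = D/Vd = 1800/60 = 30 mg/L.
Steady-state peak Cmax,ss = C₀·R = 30 × 4/3 ≈ 40.000 mg/L.
Peak 40.0 mg/L vs MTC 44 mg/L: below toxic threshold.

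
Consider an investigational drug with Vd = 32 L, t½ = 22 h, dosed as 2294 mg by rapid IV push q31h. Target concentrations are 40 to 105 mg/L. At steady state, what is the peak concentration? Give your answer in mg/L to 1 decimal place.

115.0 mg/L

Over one 31-h interval, 31/22 ≈ 1.4091 half-lives elapse, leaving f ≈ 0.3765 of each dose.
Accumulation ratio R = 1/(1 − f) ≈ 1/0.6235 ≈ 1.6038.
Each bolus raises the concentration by D/Vd = 2294/32 ≈ 71.688 mg/L.
Steady-state peak Cmax,ss = C₀·R ≈ 71.688 × 1.6038 ≈ 114.973 mg/L.
Peak 115.0 mg/L vs MTC 105 mg/L: exceeds toxic threshold.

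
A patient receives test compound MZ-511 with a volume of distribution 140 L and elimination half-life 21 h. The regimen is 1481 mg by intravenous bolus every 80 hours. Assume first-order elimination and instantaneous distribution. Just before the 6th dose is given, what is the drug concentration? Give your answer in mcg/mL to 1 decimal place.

0.8 mcg/mL

f = (1/2)^(τ/t½) = (1/2)^(80/21) ≈ 0.0713.
C₀ = D/Vd = 1481/140 ≈ 10.579 mcg/mL.
Before the 6th dose, 5 doses have been given. Superposition: Cmin = C₀·(f + f² + … + f^5).
≈ 10.579 × (0.0713 + 0.0051 + 0.0004 + 0.0000 + 0.0000) ≈ 10.579 × 0.0768 ≈ 0.812 mcg/mL.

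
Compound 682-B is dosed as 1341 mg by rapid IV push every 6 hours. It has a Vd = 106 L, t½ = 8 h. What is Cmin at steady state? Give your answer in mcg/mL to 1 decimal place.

18.6 mcg/mL

Over one 6-h interval, 6/8 ≈ 0.75 half-lives elapse, leaving f ≈ 0.5946 of each dose.
Single-dose peak C₀ = D/Vd = 1341/106 ≈ 12.651 mcg/mL.
Steady-state trough Cmin,ss = C₀·f/(1−f) ≈ 12.651 × 0.5946/0.4054 ≈ 18.555 mcg/mL.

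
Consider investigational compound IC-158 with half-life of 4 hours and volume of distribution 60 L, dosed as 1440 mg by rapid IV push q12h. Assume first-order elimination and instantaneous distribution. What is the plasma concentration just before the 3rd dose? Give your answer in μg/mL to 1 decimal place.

3.4 μg/mL

f = (1/2)^(τ/t½) = (1/2)^(12/4) ≈ 0.1250.
C₀ = D/Vd = 1440/60 ≈ 24.000 μg/mL.
Before the 3rd dose, 2 doses have been given. Superposition: Cmin = C₀·(f + f²).
≈ 24.000 × (0.1250 + 0.0156) ≈ 24.000 × 0.1406 ≈ 3.374 μg/mL.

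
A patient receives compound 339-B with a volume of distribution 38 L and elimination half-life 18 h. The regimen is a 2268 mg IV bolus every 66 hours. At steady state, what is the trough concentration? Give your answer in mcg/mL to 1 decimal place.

Over one 66-h interval, 66/18 ≈ 3.6667 half-lives elapse, leaving f ≈ 0.0787 of each dose.
Accumulation ratio R = 1/(1 − f) ≈ 1/0.9213 ≈ 1.0854.
Each bolus raises the concentration by D/Vd = 2268/38 ≈ 59.684 mcg/mL.
Cmax,ss = C₀/(1 − f) ≈ 59.684/0.9213 ≈ 64.782 mcg/mL.
One interval later, Cmin,ss = Cmax,ss·e^(−kτ) ≈ 64.782 × 0.0787 ≈ 5.098 mcg/mL.

5.1 mcg/mL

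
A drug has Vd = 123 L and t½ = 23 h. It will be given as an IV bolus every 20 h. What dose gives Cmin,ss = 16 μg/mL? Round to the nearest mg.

1628 mg

τ/t½ = 20/23 ≈ 0.86957, so f = (1/2)^(20/23) ≈ 0.547312.
Cmin,ss = (D/Vd)·f/(1−f), so D = Cmin,ss·Vd·(1−f)/f.
D = 16 × 123 × (1−f)/f ≈ 16 × 123 × 0.82711 ≈ 1627.75 mg.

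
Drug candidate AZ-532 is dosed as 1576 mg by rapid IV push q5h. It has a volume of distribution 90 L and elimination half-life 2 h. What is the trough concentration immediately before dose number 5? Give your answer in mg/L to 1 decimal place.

f = (1/2)^(τ/t½) = (1/2)^(5/2) ≈ 0.1768.
C₀ = D/Vd = 1576/90 ≈ 17.511 mg/L.
Before the 5th dose, 4 doses have been given. Superposition: Cmin = C₀·(f + f² + … + f^4).
≈ 17.511 × (0.1768 + 0.0313 + 0.0055 + 0.0010) ≈ 17.511 × 0.2146 ≈ 3.758 mg/L.

3.8 mg/L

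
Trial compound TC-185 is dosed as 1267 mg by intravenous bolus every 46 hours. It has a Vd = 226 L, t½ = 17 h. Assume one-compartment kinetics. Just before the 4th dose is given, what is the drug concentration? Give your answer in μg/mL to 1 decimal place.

1.0 μg/mL

f = (1/2)^(τ/t½) = (1/2)^(46/17) ≈ 0.1533.
C₀ = D/Vd = 1267/226 ≈ 5.606 μg/mL.
Before the 4th dose, 3 doses have been given. Superposition: Cmin = C₀·(f + f² + … + f^3).
≈ 5.606 × (0.1533 + 0.0235 + 0.0036) ≈ 5.606 × 0.1804 ≈ 1.011 μg/mL.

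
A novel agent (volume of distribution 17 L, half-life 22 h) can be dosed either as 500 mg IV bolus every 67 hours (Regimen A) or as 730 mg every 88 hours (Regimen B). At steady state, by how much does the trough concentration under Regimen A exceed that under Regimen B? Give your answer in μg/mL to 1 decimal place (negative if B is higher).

Regimen A: f = (1/2)^(67/22) ≈ 0.1211; Cmin,ss = (500/17)·f/(1−f) ≈ 4.053 μg/mL.
Regimen B: f = (1/2)^(88/22) ≈ 0.0625; Cmin,ss = (730/17)·f/(1−f) ≈ 2.863 μg/mL.
Difference ≈ 4.053 − 2.863 ≈ 1.190 μg/mL.

1.2 μg/mL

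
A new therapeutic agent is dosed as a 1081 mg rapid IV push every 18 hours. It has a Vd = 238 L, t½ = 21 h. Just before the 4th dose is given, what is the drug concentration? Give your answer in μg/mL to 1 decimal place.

f = (1/2)^(τ/t½) = (1/2)^(18/21) ≈ 0.5520.
C₀ = D/Vd = 1081/238 ≈ 4.542 μg/mL.
Before the 4th dose, 3 doses have been given. Superposition: Cmin = C₀·(f + f² + … + f^3).
≈ 4.542 × (0.5520 + 0.3047 + 0.1682) ≈ 4.542 × 1.0249 ≈ 4.655 μg/mL.

4.7 μg/mL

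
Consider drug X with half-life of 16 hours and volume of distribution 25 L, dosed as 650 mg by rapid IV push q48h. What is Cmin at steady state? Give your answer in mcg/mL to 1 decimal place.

3.7 mcg/mL

The dosing interval is 3 half-lives, so f = 2^(−3) = 0.125.
At steady state, R = 1/(1 − 0.125) = 8/7.
Single-dose peak C₀ = D/Vd = 650/25 = 26 mcg/mL.
Steady-state peak Cmax,ss = C₀·R = 26 × 8/7 ≈ 29.714 mcg/mL.
Steady-state trough Cmin,ss = Cmax,ss·f ≈ 29.714 × 0.125 ≈ 3.714 mcg/mL.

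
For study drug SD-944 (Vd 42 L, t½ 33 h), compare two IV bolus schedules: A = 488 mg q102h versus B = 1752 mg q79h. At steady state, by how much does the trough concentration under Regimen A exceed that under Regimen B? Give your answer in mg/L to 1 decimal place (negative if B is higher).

-8.3 mg/L

Regimen A: f = (1/2)^(102/33) ≈ 0.1174; Cmin,ss = (488/42)·f/(1−f) ≈ 1.546 mg/L.
Regimen B: f = (1/2)^(79/33) ≈ 0.1903; Cmin,ss = (1752/42)·f/(1−f) ≈ 9.804 mg/L.
Difference ≈ 1.546 − 9.804 ≈ -8.258 mg/L.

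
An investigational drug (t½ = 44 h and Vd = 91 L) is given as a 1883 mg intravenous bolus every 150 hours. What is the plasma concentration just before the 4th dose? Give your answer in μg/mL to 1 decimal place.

f = (1/2)^(τ/t½) = (1/2)^(150/44) ≈ 0.0941.
C₀ = D/Vd = 1883/91 ≈ 20.692 μg/mL.
Before the 4th dose, 3 doses have been given. Superposition: Cmin = C₀·(f + f² + … + f^3).
≈ 20.692 × (0.0941 + 0.0089 + 0.0008) ≈ 20.692 × 0.1038 ≈ 2.148 μg/mL.

2.1 μg/mL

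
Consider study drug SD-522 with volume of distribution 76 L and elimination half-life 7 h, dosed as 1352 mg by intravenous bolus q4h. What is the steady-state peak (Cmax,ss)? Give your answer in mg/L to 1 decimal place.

τ/t½ = 4/7 ≈ 0.57143, so fraction remaining f = (1/2)^(4/7) ≈ 0.6730.
At steady state, accumulation factor R = 1/(1 − e^(−kτ)) ≈ 3.0581.
Each bolus raises the concentration by D/Vd = 1352/76 ≈ 17.789 mg/L.
Steady-state peak Cmax,ss = C₀·R ≈ 17.789 × 3.0581 ≈ 54.401 mg/L.

54.4 mg/L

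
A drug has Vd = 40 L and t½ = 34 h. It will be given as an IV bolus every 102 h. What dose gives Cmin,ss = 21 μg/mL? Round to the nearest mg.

τ/t½ = 102/34 ≈ 3, so f = (1/2)^(102/34) ≈ 0.125000.
Cmin,ss = (D/Vd)·f/(1−f), so D = Cmin,ss·Vd·(1−f)/f.
D = 21 × 40 × (1−f)/f ≈ 21 × 40 × 7.00000 ≈ 5880.00 mg.

5880 mg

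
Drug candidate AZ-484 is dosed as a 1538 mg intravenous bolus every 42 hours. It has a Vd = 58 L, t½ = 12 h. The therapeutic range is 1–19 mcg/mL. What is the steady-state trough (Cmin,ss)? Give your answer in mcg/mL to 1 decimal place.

2.6 mcg/mL

τ/t½ = 42/12 ≈ 3.5, so fraction remaining f = (1/2)^(42/12) ≈ 0.0884.
Single-dose peak C₀ = D/Vd = 1538/58 ≈ 26.517 mcg/mL.
Steady-state trough Cmin,ss = C₀·f/(1−f) ≈ 26.517 × 0.0884/0.9116 ≈ 2.571 mcg/mL.
Trough 2.6 mcg/mL vs MEC 1 mcg/mL: adequate.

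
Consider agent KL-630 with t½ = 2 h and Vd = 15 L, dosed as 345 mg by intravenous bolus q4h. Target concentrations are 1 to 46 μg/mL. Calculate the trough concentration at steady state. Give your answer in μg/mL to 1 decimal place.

τ = 4 h = 2 half-lives, so f = (1/2)^2 = 0.25.
Accumulation ratio R = 1/(1 − f) = 1/0.75 = 4/3.
Single-dose peak C₀ = D/Vd = 345/15 = 23 μg/mL.
Steady-state peak Cmax,ss = C₀·R = 23 × 4/3 ≈ 30.667 μg/mL.
Steady-state trough Cmin,ss = Cmax,ss·f ≈ 30.667 × 0.25 ≈ 7.667 μg/mL.
Trough 7.7 μg/mL vs MEC 1 μg/mL: adequate.

7.7 μg/mL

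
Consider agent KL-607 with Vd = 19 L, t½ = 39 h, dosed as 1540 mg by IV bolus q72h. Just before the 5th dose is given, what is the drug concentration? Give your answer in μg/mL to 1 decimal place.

f = (1/2)^(τ/t½) = (1/2)^(72/39) ≈ 0.2781.
C₀ = D/Vd = 1540/19 ≈ 81.053 μg/mL.
Before the 5th dose, 4 doses have been given. Superposition: Cmin = C₀·(f + f² + … + f^4).
≈ 81.053 × (0.2781 + 0.0773 + 0.0215 + 0.0060) ≈ 81.053 × 0.3829 ≈ 31.035 μg/mL.

31.0 μg/mL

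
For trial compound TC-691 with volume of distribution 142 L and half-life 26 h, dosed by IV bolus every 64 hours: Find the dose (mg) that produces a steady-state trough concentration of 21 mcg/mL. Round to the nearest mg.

τ/t½ = 64/26 ≈ 2.4615, so f = (1/2)^(64/26) ≈ 0.181553.
Cmin,ss = (D/Vd)·f/(1−f), so D = Cmin,ss·Vd·(1−f)/f.
D = 21 × 142 × (1−f)/f ≈ 21 × 142 × 4.50803 ≈ 13442.95 mg.

13443 mg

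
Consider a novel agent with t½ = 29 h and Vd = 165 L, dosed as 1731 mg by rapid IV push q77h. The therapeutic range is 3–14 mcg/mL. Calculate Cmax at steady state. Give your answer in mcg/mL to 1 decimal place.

12.5 mcg/mL

Over one 77-h interval, 77/29 ≈ 2.6552 half-lives elapse, leaving f ≈ 0.1587 of each dose.
Accumulation ratio R = 1/(1 − f) ≈ 1/0.8413 ≈ 1.1886.
Each bolus raises the concentration by D/Vd = 1731/165 ≈ 10.491 mcg/mL.
Steady-state peak Cmax,ss = C₀·R ≈ 10.491 × 1.1886 ≈ 12.470 mcg/mL.
Peak 12.5 mcg/mL vs MTC 14 mcg/mL: below toxic threshold.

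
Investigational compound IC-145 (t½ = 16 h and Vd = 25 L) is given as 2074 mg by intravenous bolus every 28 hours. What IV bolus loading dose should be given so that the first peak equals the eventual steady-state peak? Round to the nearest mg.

f = (1/2)^(28/16) ≈ 0.297302; accumulation ratio R = 1/(1−f) ≈ 1.42309.
Loading dose to hit Cmax,ss on first dose: D_load = D_maint·R ≈ 2074 × 1.42309 ≈ 2951.49 mg.

2951 mg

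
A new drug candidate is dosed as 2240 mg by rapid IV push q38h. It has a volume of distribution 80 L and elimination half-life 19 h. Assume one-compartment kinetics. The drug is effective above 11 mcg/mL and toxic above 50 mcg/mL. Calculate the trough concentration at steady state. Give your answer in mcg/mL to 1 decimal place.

9.3 mcg/mL

The dosing interval is 2 half-lives, so f = 2^(−2) = 0.25.
At steady state, R = 1/(1 − 0.25) = 4/3.
Single-dose peak C₀ = D/Vd = 2240/80 = 28 mcg/mL.
Steady-state peak Cmax,ss = C₀·R = 28 × 4/3 ≈ 37.333 mcg/mL.
Steady-state trough Cmin,ss = Cmax,ss·f ≈ 37.333 × 0.25 ≈ 9.333 mcg/mL.
Trough 9.3 mcg/mL vs MEC 11 mcg/mL: subtherapeutic.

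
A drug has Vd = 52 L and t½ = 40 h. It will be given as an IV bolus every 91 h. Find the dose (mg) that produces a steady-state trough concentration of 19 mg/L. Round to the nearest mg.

τ/t½ = 91/40 ≈ 2.275, so f = (1/2)^(91/40) ≈ 0.206613.
Cmin,ss = (D/Vd)·f/(1−f), so D = Cmin,ss·Vd·(1−f)/f.
D = 19 × 52 × (1−f)/f ≈ 19 × 52 × 3.83997 ≈ 3793.89 mg.

3794 mg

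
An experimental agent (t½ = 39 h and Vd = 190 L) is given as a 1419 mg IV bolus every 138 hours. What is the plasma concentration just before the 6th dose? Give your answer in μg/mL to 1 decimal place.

f = (1/2)^(τ/t½) = (1/2)^(138/39) ≈ 0.0861.
C₀ = D/Vd = 1419/190 ≈ 7.468 μg/mL.
Before the 6th dose, 5 doses have been given. Superposition: Cmin = C₀·(f + f² + … + f^5).
≈ 7.468 × (0.0861 + 0.0074 + 0.0006 + 0.0001 + 0.0000) ≈ 7.468 × 0.0942 ≈ 0.703 μg/mL.

0.7 μg/mL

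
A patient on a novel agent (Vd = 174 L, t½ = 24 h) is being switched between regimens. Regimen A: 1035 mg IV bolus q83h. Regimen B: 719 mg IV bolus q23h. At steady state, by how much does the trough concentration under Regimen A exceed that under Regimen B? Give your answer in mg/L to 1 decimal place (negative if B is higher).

-3.8 mg/L

Regimen A: f = (1/2)^(83/24) ≈ 0.0910; Cmin,ss = (1035/174)·f/(1−f) ≈ 0.595 mg/L.
Regimen B: f = (1/2)^(23/24) ≈ 0.5147; Cmin,ss = (719/174)·f/(1−f) ≈ 4.383 mg/L.
Difference ≈ 0.595 − 4.383 ≈ -3.788 mg/L.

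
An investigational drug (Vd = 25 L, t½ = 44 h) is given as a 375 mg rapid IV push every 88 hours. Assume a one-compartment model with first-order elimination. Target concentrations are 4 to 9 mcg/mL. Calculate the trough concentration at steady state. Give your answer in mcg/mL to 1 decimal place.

The dosing interval is 2 half-lives, so f = 2^(−2) = 0.25.
Accumulation ratio R = 1/(1 − f) = 1/0.75 = 4/3.
Single-dose peak C₀ = D/Vd = 375/25 = 15 mcg/mL.
Steady-state peak Cmax,ss = C₀·R = 15 × 4/3 ≈ 20.000 mcg/mL.
Steady-state trough Cmin,ss = Cmax,ss·f ≈ 20.000 × 0.25 ≈ 5.000 mcg/mL.
Trough 5.0 mcg/mL vs MEC 4 mcg/mL: adequate.

5.0 mcg/mL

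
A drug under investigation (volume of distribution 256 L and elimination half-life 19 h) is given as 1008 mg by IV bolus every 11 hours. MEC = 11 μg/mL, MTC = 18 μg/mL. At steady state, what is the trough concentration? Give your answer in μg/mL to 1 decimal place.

Over one 11-h interval, 11/19 ≈ 0.57895 half-lives elapse, leaving f ≈ 0.6695 of each dose.
At steady state, accumulation factor R = 1/(1 − e^(−kτ)) ≈ 3.0257.
Each bolus raises the concentration by D/Vd = 1008/256 ≈ 3.938 μg/mL.
Steady-state peak Cmax,ss = C₀·R ≈ 3.938 × 3.0257 ≈ 11.915 μg/mL.
One interval later, Cmin,ss = Cmax,ss·e^(−kτ) ≈ 11.915 × 0.6695 ≈ 7.977 μg/mL.
Trough 8.0 μg/mL vs MEC 11 μg/mL: subtherapeutic.

8.0 μg/mL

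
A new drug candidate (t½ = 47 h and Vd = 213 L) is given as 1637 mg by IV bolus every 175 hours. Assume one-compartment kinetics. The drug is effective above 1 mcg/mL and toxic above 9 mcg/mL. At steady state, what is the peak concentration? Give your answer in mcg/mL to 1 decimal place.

k = ln2/t½ = ln2/47 ≈ 0.014748 h⁻¹; fraction remaining f = e^(−kτ) = e^(−0.014748×175) ≈ 0.0757.
At steady state, accumulation factor R = 1/(1 − e^(−kτ)) ≈ 1.0819.
Each bolus raises the concentration by D/Vd = 1637/213 ≈ 7.685 mcg/mL.
Steady-state peak Cmax,ss = C₀·R ≈ 7.685 × 1.0819 ≈ 8.314 mcg/mL.
Peak 8.3 mcg/mL vs MTC 9 mcg/mL: below toxic threshold.

8.3 mcg/mL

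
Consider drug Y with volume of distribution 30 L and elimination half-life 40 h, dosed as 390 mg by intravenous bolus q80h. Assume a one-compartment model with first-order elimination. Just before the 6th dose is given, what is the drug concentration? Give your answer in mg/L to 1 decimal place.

f = (1/2)^(τ/t½) = (1/2)^(80/40) ≈ 0.2500.
C₀ = D/Vd = 390/30 ≈ 13.000 mg/L.
Before the 6th dose, 5 doses have been given. Superposition: Cmin = C₀·(f + f² + … + f^5).
≈ 13.000 × (0.2500 + 0.0625 + 0.0156 + 0.0039 + 0.0010) ≈ 13.000 × 0.3330 ≈ 4.329 mg/L.

4.3 mg/L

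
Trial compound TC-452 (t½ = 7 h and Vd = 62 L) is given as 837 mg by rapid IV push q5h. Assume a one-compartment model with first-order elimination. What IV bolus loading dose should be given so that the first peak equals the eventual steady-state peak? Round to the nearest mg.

f = (1/2)^(5/7) ≈ 0.609507; accumulation ratio R = 1/(1−f) ≈ 2.56087.
Loading dose to hit Cmax,ss on first dose: D_load = D_maint·R ≈ 837 × 2.56087 ≈ 2143.45 mg.

2143 mg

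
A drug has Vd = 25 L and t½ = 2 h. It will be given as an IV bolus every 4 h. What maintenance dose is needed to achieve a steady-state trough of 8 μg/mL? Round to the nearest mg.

600 mg

τ/t½ = 4/2 ≈ 2, so f = (1/2)^(4/2) ≈ 0.250000.
Cmin,ss = (D/Vd)·f/(1−f), so D = Cmin,ss·Vd·(1−f)/f.
D = 8 × 25 × (1−f)/f ≈ 8 × 25 × 3.00000 ≈ 600.00 mg.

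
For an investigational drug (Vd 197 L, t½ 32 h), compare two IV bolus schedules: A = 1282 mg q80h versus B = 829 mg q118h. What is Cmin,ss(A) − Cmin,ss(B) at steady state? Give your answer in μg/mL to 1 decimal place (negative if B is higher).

1.0 μg/mL

Regimen A: f = (1/2)^(80/32) ≈ 0.1768; Cmin,ss = (1282/197)·f/(1−f) ≈ 1.398 μg/mL.
Regimen B: f = (1/2)^(118/32) ≈ 0.0776; Cmin,ss = (829/197)·f/(1−f) ≈ 0.354 μg/mL.
Difference ≈ 1.398 − 0.354 ≈ 1.044 μg/mL.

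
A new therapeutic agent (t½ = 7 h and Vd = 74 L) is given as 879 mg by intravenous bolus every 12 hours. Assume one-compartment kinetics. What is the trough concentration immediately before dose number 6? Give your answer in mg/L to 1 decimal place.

5.2 mg/L

f = (1/2)^(τ/t½) = (1/2)^(12/7) ≈ 0.3048.
C₀ = D/Vd = 879/74 ≈ 11.878 mg/L.
Before the 6th dose, 5 doses have been given. Superposition: Cmin = C₀·(f + f² + … + f^5).
≈ 11.878 × (0.3048 + 0.0929 + 0.0283 + 0.0086 + 0.0026) ≈ 11.878 × 0.4372 ≈ 5.193 mg/L.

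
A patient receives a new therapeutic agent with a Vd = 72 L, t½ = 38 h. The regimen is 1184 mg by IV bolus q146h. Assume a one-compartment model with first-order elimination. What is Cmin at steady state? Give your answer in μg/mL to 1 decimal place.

1.2 μg/mL

k = ln2/t½ = ln2/38 ≈ 0.018241 h⁻¹; fraction remaining f = e^(−kτ) = e^(−0.018241×146) ≈ 0.0697.
Accumulation ratio R = 1/(1 − f) ≈ 1/0.9303 ≈ 1.0749.
Single-dose peak C₀ = D/Vd = 1184/72 ≈ 16.444 μg/mL.
Cmax,ss = C₀/(1 − f) ≈ 16.444/0.9303 ≈ 17.676 μg/mL.
Steady-state trough Cmin,ss = Cmax,ss·f ≈ 17.676 × 0.0697 ≈ 1.232 μg/mL.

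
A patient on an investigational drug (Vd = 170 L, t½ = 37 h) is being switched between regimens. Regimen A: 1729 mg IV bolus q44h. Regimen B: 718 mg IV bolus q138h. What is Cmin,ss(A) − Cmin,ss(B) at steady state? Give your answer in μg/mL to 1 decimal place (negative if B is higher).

Regimen A: f = (1/2)^(44/37) ≈ 0.4385; Cmin,ss = (1729/170)·f/(1−f) ≈ 7.943 μg/mL.
Regimen B: f = (1/2)^(138/37) ≈ 0.0754; Cmin,ss = (718/170)·f/(1−f) ≈ 0.344 μg/mL.
Difference ≈ 7.943 − 0.344 ≈ 7.599 μg/mL.

7.6 μg/mL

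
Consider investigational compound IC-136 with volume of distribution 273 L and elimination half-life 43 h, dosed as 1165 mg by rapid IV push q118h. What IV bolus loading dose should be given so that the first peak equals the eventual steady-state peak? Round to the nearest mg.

f = (1/2)^(118/43) ≈ 0.149251; accumulation ratio R = 1/(1−f) ≈ 1.17543.
Loading dose to hit Cmax,ss on first dose: D_load = D_maint·R ≈ 1165 × 1.17543 ≈ 1369.38 mg.

1369 mg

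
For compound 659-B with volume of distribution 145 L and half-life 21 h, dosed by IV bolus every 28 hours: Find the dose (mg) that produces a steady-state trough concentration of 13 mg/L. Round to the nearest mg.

2865 mg

τ/t½ = 28/21 ≈ 1.3333, so f = (1/2)^(28/21) ≈ 0.396850.
Cmin,ss = (D/Vd)·f/(1−f), so D = Cmin,ss·Vd·(1−f)/f.
D = 13 × 145 × (1−f)/f ≈ 13 × 145 × 1.51984 ≈ 2864.90 mg.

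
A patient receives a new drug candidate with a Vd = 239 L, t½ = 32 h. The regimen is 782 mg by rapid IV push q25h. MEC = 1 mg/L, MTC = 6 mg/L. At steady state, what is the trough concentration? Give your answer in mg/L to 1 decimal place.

k = ln2/t½ = ln2/32 ≈ 0.021661 h⁻¹; fraction remaining f = e^(−kτ) = e^(−0.021661×25) ≈ 0.5819.
Accumulation ratio R = 1/(1 − f) ≈ 1/0.4181 ≈ 2.3918.
Single-dose peak C₀ = D/Vd = 782/239 ≈ 3.272 mg/L.
Steady-state peak Cmax,ss = C₀·R ≈ 3.272 × 2.3918 ≈ 7.826 mg/L.
Steady-state trough Cmin,ss = Cmax,ss·f ≈ 7.826 × 0.5819 ≈ 4.554 mg/L.
Trough 4.6 mg/L vs MEC 1 mg/L: adequate.

4.6 mg/L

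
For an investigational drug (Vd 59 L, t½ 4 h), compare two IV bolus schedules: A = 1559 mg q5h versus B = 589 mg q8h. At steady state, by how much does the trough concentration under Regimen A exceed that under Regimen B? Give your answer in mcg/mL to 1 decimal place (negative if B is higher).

Regimen A: f = (1/2)^(5/4) ≈ 0.4204; Cmin,ss = (1559/59)·f/(1−f) ≈ 19.166 mcg/mL.
Regimen B: f = (1/2)^(8/4) ≈ 0.2500; Cmin,ss = (589/59)·f/(1−f) ≈ 3.328 mcg/mL.
Difference ≈ 19.166 − 3.328 ≈ 15.838 mcg/mL.

15.8 mcg/mL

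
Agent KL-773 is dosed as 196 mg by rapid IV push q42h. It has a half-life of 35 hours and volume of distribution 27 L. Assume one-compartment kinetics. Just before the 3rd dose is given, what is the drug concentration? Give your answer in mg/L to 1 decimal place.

4.5 mg/L

f = (1/2)^(τ/t½) = (1/2)^(42/35) ≈ 0.4353.
C₀ = D/Vd = 196/27 ≈ 7.259 mg/L.
Before the 3rd dose, 2 doses have been given. Superposition: Cmin = C₀·(f + f²).
≈ 7.259 × (0.4353 + 0.1895) ≈ 7.259 × 0.6248 ≈ 4.535 mg/L.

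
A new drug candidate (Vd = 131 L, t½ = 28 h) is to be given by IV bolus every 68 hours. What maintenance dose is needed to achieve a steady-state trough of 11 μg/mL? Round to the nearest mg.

6317 mg

τ/t½ = 68/28 ≈ 2.4286, so f = (1/2)^(68/28) ≈ 0.185749.
Cmin,ss = (D/Vd)·f/(1−f), so D = Cmin,ss·Vd·(1−f)/f.
D = 11 × 131 × (1−f)/f ≈ 11 × 131 × 4.38361 ≈ 6316.78 mg.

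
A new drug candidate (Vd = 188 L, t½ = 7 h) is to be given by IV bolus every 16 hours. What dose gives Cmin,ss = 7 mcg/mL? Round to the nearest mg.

5101 mg

τ/t½ = 16/7 ≈ 2.2857, so f = (1/2)^(16/7) ≈ 0.205084.
Cmin,ss = (D/Vd)·f/(1−f), so D = Cmin,ss·Vd·(1−f)/f.
D = 7 × 188 × (1−f)/f ≈ 7 × 188 × 3.87605 ≈ 5100.88 mg.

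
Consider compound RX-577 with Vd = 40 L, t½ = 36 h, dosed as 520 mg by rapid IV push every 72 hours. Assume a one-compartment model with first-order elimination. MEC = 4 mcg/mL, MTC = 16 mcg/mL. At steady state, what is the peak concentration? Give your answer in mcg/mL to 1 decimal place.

17.3 mcg/mL

τ = 72 h = 2 half-lives, so f = (1/2)^2 = 0.25.
At steady state, R = 1/(1 − 0.25) = 4/3.
Single-dose peak C₀ = D/Vd = 520/40 = 13 mcg/mL.
Steady-state peak Cmax,ss = C₀·R = 13 × 4/3 ≈ 17.333 mcg/mL.
Peak 17.3 mcg/mL vs MTC 16 mcg/mL: exceeds toxic threshold.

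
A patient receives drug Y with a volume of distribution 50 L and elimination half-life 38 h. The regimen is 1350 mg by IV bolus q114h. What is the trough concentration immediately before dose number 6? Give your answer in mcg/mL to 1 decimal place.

3.9 mcg/mL

f = (1/2)^(τ/t½) = (1/2)^(114/38) ≈ 0.1250.
C₀ = D/Vd = 1350/50 ≈ 27.000 mcg/mL.
Before the 6th dose, 5 doses have been given. Superposition: Cmin = C₀·(f + f² + … + f^5).
≈ 27.000 × (0.1250 + 0.0156 + 0.0020 + 0.0002 + 0.0000) ≈ 27.000 × 0.1428 ≈ 3.856 mcg/mL.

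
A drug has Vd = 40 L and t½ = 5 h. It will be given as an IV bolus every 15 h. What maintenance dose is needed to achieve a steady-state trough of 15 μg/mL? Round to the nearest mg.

τ/t½ = 15/5 ≈ 3, so f = (1/2)^(15/5) ≈ 0.125000.
Cmin,ss = (D/Vd)·f/(1−f), so D = Cmin,ss·Vd·(1−f)/f.
D = 15 × 40 × (1−f)/f ≈ 15 × 40 × 7.00000 ≈ 4200.00 mg.

4200 mg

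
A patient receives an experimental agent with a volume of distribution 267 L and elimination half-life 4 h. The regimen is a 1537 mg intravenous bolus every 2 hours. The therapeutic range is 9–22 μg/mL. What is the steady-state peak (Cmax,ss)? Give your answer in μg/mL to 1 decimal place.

τ/t½ = 2/4 ≈ 0.5, so fraction remaining f = (1/2)^(2/4) ≈ 0.7071.
Accumulation ratio R = 1/(1 − f) ≈ 1/0.2929 ≈ 3.4141.
Single-dose peak C₀ = D/Vd = 1537/267 ≈ 5.757 μg/mL.
Steady-state peak Cmax,ss = C₀·R ≈ 5.757 × 3.4141 ≈ 19.655 μg/mL.
Peak 19.7 μg/mL vs MTC 22 μg/mL: below toxic threshold.

19.7 μg/mL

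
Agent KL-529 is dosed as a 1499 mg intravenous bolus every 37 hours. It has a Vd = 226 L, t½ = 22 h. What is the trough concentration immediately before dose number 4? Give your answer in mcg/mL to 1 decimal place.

2.9 mcg/mL

f = (1/2)^(τ/t½) = (1/2)^(37/22) ≈ 0.3117.
C₀ = D/Vd = 1499/226 ≈ 6.633 mcg/mL.
Before the 4th dose, 3 doses have been given. Superposition: Cmin = C₀·(f + f² + … + f^3).
≈ 6.633 × (0.3117 + 0.0972 + 0.0303) ≈ 6.633 × 0.4392 ≈ 2.913 mcg/mL.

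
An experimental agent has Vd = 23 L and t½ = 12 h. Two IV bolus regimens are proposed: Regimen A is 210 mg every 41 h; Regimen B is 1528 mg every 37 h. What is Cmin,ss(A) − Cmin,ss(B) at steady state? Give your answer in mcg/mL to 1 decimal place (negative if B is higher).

-7.9 mcg/mL

Regimen A: f = (1/2)^(41/12) ≈ 0.0936; Cmin,ss = (210/23)·f/(1−f) ≈ 0.943 mcg/mL.
Regimen B: f = (1/2)^(37/12) ≈ 0.1180; Cmin,ss = (1528/23)·f/(1−f) ≈ 8.888 mcg/mL.
Difference ≈ 0.943 − 8.888 ≈ -7.945 mcg/mL.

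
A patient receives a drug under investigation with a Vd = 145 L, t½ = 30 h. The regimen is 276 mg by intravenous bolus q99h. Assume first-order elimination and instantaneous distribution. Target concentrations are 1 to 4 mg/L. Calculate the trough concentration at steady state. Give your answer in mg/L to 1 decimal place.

0.2 mg/L

τ/t½ = 99/30 ≈ 3.3, so fraction remaining f = (1/2)^(99/30) ≈ 0.1015.
Accumulation ratio R = 1/(1 − f) ≈ 1/0.8985 ≈ 1.1130.
Single-dose peak C₀ = D/Vd = 276/145 ≈ 1.903 mg/L.
Cmax,ss = C₀/(1 − f) ≈ 1.903/0.8985 ≈ 2.118 mg/L.
Steady-state trough Cmin,ss = Cmax,ss·f ≈ 2.118 × 0.1015 ≈ 0.215 mg/L.
Trough 0.2 mg/L vs MEC 1 mg/L: subtherapeutic.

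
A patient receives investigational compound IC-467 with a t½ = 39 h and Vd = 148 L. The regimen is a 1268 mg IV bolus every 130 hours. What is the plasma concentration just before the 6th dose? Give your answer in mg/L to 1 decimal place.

f = (1/2)^(τ/t½) = (1/2)^(130/39) ≈ 0.0992.
C₀ = D/Vd = 1268/148 ≈ 8.568 mg/L.
Before the 6th dose, 5 doses have been given. Superposition: Cmin = C₀·(f + f² + … + f^5).
≈ 8.568 × (0.0992 + 0.0098 + 0.0010 + 0.0001 + 0.0000) ≈ 8.568 × 0.1101 ≈ 0.943 mg/L.

0.9 mg/L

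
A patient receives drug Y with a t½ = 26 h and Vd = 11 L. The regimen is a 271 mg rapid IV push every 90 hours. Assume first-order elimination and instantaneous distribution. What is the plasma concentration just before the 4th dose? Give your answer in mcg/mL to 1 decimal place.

f = (1/2)^(τ/t½) = (1/2)^(90/26) ≈ 0.0908.
C₀ = D/Vd = 271/11 ≈ 24.636 mcg/mL.
Before the 4th dose, 3 doses have been given. Superposition: Cmin = C₀·(f + f² + … + f^3).
≈ 24.636 × (0.0908 + 0.0082 + 0.0007) ≈ 24.636 × 0.0997 ≈ 2.456 mcg/mL.

2.5 mcg/mL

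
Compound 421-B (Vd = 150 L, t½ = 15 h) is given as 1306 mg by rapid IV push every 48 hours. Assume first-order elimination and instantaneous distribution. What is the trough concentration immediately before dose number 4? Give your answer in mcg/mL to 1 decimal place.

f = (1/2)^(τ/t½) = (1/2)^(48/15) ≈ 0.1088.
C₀ = D/Vd = 1306/150 ≈ 8.707 mcg/mL.
Before the 4th dose, 3 doses have been given. Superposition: Cmin = C₀·(f + f² + … + f^3).
≈ 8.707 × (0.1088 + 0.0118 + 0.0013) ≈ 8.707 × 0.1219 ≈ 1.061 mcg/mL.

1.1 mcg/mL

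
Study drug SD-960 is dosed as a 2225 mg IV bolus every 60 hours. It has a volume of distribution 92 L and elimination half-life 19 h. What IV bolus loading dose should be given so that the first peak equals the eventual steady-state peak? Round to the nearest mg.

2506 mg

f = (1/2)^(60/19) ≈ 0.112042; accumulation ratio R = 1/(1−f) ≈ 1.12618.
Loading dose to hit Cmax,ss on first dose: D_load = D_maint·R ≈ 2225 × 1.12618 ≈ 2505.75 mg.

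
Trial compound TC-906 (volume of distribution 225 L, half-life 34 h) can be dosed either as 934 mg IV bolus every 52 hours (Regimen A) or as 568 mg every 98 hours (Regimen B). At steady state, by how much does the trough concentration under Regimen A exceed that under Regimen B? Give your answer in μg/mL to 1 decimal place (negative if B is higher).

1.8 μg/mL

Regimen A: f = (1/2)^(52/34) ≈ 0.3464; Cmin,ss = (934/225)·f/(1−f) ≈ 2.200 μg/mL.
Regimen B: f = (1/2)^(98/34) ≈ 0.1356; Cmin,ss = (568/225)·f/(1−f) ≈ 0.396 μg/mL.
Difference ≈ 2.200 − 0.396 ≈ 1.804 μg/mL.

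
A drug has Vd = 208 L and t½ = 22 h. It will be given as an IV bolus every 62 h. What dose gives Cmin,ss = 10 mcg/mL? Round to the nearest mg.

τ/t½ = 62/22 ≈ 2.8182, so f = (1/2)^(62/22) ≈ 0.141789.
Cmin,ss = (D/Vd)·f/(1−f), so D = Cmin,ss·Vd·(1−f)/f.
D = 10 × 208 × (1−f)/f ≈ 10 × 208 × 6.05273 ≈ 12589.68 mg.

12590 mg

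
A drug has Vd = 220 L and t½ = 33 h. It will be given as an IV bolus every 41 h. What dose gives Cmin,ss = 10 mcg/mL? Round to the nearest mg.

τ/t½ = 41/33 ≈ 1.2424, so f = (1/2)^(41/33) ≈ 0.422662.
Cmin,ss = (D/Vd)·f/(1−f), so D = Cmin,ss·Vd·(1−f)/f.
D = 10 × 220 × (1−f)/f ≈ 10 × 220 × 1.36596 ≈ 3005.11 mg.

3005 mg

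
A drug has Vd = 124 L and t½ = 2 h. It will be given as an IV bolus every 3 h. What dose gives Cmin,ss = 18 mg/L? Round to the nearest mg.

4081 mg

τ/t½ = 3/2 ≈ 1.5, so f = (1/2)^(3/2) ≈ 0.353553.
Cmin,ss = (D/Vd)·f/(1−f), so D = Cmin,ss·Vd·(1−f)/f.
D = 18 × 124 × (1−f)/f ≈ 18 × 124 × 1.82843 ≈ 4081.06 mg.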